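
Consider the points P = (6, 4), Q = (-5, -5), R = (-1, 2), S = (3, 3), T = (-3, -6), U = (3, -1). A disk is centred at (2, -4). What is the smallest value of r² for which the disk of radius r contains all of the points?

The required radius is the distance from (2, -4) to the farthest point.
Squared distances: 80, 50, 45, 50, 29, 10.
Maximum is 80, attained at P.

80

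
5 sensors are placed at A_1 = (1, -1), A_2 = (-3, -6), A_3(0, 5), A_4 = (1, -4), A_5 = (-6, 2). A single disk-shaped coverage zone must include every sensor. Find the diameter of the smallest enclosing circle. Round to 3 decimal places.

11.402

By Welzl's lemma the MEC is supported by two points (diametrically opposite) or three points (on a circumcircle).
The farthest pair is A_2–A_3 with squared distance 130. The circle on this segment as diameter has centre (-1.5, -0.5) and r² = 130/4 = 32.5.
Check A_1: distance² to centre = 6.5 ≤ 32.5, so it lies inside.
All remaining points lie in this disk, and no smaller disk contains both endpoints, so this is the minimum enclosing circle.
Diameter = 2r = 2√(32.5) ≈ 11.402.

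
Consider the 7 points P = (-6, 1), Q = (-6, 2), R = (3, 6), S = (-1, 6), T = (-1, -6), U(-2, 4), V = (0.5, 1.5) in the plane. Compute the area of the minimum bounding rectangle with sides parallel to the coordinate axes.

x ranges over [-6, 3], width 9.
y ranges over [-6, 6], height 12.
Area = 9 × 12 = 108.

108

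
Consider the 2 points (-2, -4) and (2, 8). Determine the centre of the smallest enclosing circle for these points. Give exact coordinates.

The smallest circle enclosing two points has them as diameter endpoints.
Centre = midpoint = (0, 2); r² = |(-2, -4)−(2, 8)|²/4 = 160/4 = 40.
Centre = (0, 2).

(0, 2)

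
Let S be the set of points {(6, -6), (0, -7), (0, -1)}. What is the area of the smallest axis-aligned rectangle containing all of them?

x ranges over [0, 6], width 6.
y ranges over [-7, -1], height 6.
Area = 6 × 6 = 36.

36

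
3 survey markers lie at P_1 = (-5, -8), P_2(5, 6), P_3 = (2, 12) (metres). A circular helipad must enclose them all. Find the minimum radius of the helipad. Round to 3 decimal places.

10.595

Side lengths²: P_1P_2² = 296, P_1P_3² = 449, P_2P_3² = 45.
Since P_1P_3² = 449 ≥ 296 + 45 = 341, the angle opposite P_1P_3 is not acute, so the smallest enclosing circle has P_1P_3 as diameter.
Centre = midpoint of P_1P_3 = (-1.5, 2), r² = 449/4 = 112.25.
r = √(112.25) ≈ 10.595.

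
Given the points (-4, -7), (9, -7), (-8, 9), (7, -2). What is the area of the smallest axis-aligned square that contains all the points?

289

The bounding box has width 17 and height 16.
An axis-aligned square enclosing the set must have side ≥ max(width, height).
So the minimum side is max(17, 16) = 17.
Area = 17² = 289.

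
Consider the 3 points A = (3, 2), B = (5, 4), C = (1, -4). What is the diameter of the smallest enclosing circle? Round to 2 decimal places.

Side lengths²: AB² = 8, AC² = 40, BC² = 80.
Since BC² = 80 ≥ 40 + 8 = 48, the angle opposite BC is not acute, so the smallest enclosing circle has BC as diameter.
Centre = midpoint of BC = (3, 0), r² = 80/4 = 20.
Diameter = 2r = 2√20 ≈ 8.94.

8.94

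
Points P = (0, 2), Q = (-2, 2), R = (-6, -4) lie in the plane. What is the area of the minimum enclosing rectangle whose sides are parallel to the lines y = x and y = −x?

In coordinates u = x + y, v = x − y the rectangle is axis-aligned; the map (x,y)→(u,v) scales areas by 2.
u-values: 2, 0, -10; range = 2 − (-10) = 12.
v-values: -2, -4, -2; range = -2 − (-4) = 2.
Area = (12 × 2) / 2 = 12.

12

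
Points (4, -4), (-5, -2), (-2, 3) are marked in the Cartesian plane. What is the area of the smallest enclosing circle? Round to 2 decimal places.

74.18

Call the three points A, B, C in the order given.
Side lengths²: AB² = 85, AC² = 85, BC² = 34.
Since AC² = 85 < 85 + 34 = 119, the triangle is acute, so the smallest enclosing circle is the circumcircle.
Circumcentre = (-1/6, -1.5), r² = 425/18.
Area = π·r² = π·425/18 ≈ 74.18.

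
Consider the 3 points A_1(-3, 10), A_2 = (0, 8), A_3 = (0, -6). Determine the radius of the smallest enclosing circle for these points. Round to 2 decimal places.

Side lengths²: A_1A_2² = 13, A_1A_3² = 265, A_2A_3² = 196.
Since A_1A_3² = 265 ≥ 196 + 13 = 209, the angle opposite A_1A_3 is not acute, so the smallest enclosing circle has A_1A_3 as diameter.
Centre = midpoint of A_1A_3 = (-1.5, 2), r² = 265/4 = 66.25.
r = √(66.25) ≈ 8.14.

8.14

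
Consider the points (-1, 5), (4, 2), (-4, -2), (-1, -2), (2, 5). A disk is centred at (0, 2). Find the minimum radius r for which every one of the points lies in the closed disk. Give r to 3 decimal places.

The required radius is the distance from (0, 2) to the farthest point.
Squared distances: 10, 16, 32, 17, 13.
Maximum is 32, attained at (-4, -2).
r = √32 ≈ 5.657.

5.657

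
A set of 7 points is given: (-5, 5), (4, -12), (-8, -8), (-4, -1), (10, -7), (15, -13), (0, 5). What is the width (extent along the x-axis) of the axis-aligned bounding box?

max x = 15, min x = -8, so width = 23.

23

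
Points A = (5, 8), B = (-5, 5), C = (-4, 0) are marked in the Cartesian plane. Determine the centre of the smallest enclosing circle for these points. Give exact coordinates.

(0.5, 4)

Side lengths²: AB² = 109, AC² = 145, BC² = 26.
Since AC² = 145 ≥ 109 + 26 = 135, the angle opposite AC is not acute, so the smallest enclosing circle has AC as diameter.
Centre = midpoint of AC = (0.5, 4), r² = 145/4 = 36.25.
Centre = (0.5, 4).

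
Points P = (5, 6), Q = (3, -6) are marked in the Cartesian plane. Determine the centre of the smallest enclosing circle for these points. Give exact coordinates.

The smallest circle enclosing two points has them as diameter endpoints.
Centre = midpoint = (4, 0); r² = |PQ|²/4 = 148/4 = 37.
Centre = (4, 0).

(4, 0)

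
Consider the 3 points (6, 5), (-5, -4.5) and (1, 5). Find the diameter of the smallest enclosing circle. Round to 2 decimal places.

Call the three points A, B, C in the order given.
Side lengths²: AB² = 211.25, AC² = 25, BC² = 126.25.
Since AB² = 211.25 ≥ 126.25 + 25 = 151.25, the angle opposite AB is not acute, so the smallest enclosing circle has AB as diameter.
Centre = midpoint of AB = (0.5, 0.25), r² = 211.25/4 = 52.8125.
Diameter = 2r = 2√(52.8125) ≈ 14.53.

14.53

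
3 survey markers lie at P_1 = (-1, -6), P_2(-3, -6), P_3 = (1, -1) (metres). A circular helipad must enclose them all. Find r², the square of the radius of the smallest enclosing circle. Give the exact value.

10.25

Side lengths²: P_1P_2² = 4, P_1P_3² = 29, P_2P_3² = 41.
Since P_2P_3² = 41 ≥ 29 + 4 = 33, the angle opposite P_2P_3 is not acute, so the smallest enclosing circle has P_2P_3 as diameter.
Centre = midpoint of P_2P_3 = (-1, -3.5), r² = 41/4 = 10.25.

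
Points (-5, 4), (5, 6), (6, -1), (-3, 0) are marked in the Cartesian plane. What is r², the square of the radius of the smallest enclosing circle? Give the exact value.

A smallest enclosing disk is always determined by at most three of the input points on its boundary.
The minimum enclosing circle is determined by three boundary points: (-5, 4), (5, 6), (6, -1).
Their circumcentre is (23/36, 65/36) with r² = 23725/648.
The farthest remaining point (-3, 0) is at distance² 10693/648 ≤ 23725/648.

23725/648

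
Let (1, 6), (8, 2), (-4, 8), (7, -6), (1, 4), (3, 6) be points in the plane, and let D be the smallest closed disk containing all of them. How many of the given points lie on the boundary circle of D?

The minimum enclosing circle of a finite set is fixed by two of the points (as a diameter) or three (as a circumcircle).
The farthest pair is (-4, 8)–(7, -6) with squared distance 317. The circle on this segment as diameter has centre (1.5, 1) and r² = 317/4 = 79.25.
Check (1, 6): distance² to centre = 25.25 ≤ 79.25, so it lies inside.
All remaining points lie in this disk, and no smaller disk contains both endpoints, so this is the minimum enclosing circle.
The points at distance exactly r from the centre are (-4, 8), (7, -6) — 2 points.

2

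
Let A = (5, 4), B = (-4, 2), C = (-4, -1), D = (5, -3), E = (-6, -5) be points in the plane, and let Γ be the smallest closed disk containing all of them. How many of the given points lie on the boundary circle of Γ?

2

By Welzl's lemma the MEC is supported by two points (diametrically opposite) or three points (on a circumcircle).
The farthest pair is A–E with squared distance 202. The circle on this segment as diameter has centre (-0.5, -0.5) and r² = 202/4 = 50.5.
Check B: distance² to centre = 18.5 ≤ 50.5, so it lies inside.
All remaining points lie in this disk, and no smaller disk contains both endpoints, so this is the minimum enclosing circle.
The points at distance exactly r from the centre are A, E — 2 points.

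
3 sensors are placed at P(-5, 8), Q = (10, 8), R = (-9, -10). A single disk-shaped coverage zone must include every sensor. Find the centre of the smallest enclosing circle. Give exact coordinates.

Side lengths²: PQ² = 225, PR² = 340, QR² = 685.
Since QR² = 685 ≥ 340 + 225 = 565, the angle opposite QR is not acute, so the smallest enclosing circle has QR as diameter.
Centre = midpoint of QR = (0.5, -1), r² = 685/4 = 171.25.
Centre = (0.5, -1).

(0.5, -1)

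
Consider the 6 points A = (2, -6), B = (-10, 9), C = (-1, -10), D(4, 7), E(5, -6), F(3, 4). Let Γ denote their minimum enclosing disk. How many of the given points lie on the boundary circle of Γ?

3

The minimum enclosing circle is determined by three boundary points: B, C, E.
Their circumcentre is (-3.6, 0.4) with r² = 114.92.
The farthest remaining point D is at distance² 101.32 ≤ 114.92.
The points at distance exactly r from the centre are B, C, E — 3 points.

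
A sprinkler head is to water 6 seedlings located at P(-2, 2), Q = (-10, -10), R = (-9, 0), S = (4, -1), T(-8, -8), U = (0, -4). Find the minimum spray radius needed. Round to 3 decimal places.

8.322

The minimum enclosing circle of a finite set is fixed by two of the points (as a diameter) or three (as a circumcircle).
The farthest pair is Q–S with squared distance 277. The circle on this segment as diameter has centre (-3, -5.5) and r² = 277/4 = 69.25.
Check P: distance² to centre = 57.25 ≤ 69.25, so it lies inside.
All remaining points lie in this disk, and no smaller disk contains both endpoints, so this is the minimum enclosing circle.
r = √(69.25) ≈ 8.322.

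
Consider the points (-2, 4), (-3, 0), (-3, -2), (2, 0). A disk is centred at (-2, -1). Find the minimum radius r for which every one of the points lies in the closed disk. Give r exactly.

5

The required radius is the distance from (-2, -1) to the farthest point.
Squared distances: 25, 2, 2, 17.
Maximum is 25, attained at (-2, 4).
r = √25 = 5.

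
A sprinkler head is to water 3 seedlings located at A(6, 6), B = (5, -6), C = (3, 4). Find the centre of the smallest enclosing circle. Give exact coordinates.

(5.5, 0)

Side lengths²: AB² = 145, AC² = 13, BC² = 104.
Since AB² = 145 ≥ 104 + 13 = 117, the angle opposite AB is not acute, so the smallest enclosing circle has AB as diameter.
Centre = midpoint of AB = (5.5, 0), r² = 145/4 = 36.25.
Centre = (5.5, 0).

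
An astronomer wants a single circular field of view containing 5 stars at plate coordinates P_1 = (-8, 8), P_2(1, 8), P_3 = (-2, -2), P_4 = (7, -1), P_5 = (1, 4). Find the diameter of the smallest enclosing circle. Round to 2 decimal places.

17.49

A smallest enclosing disk is always determined by at most three of the input points on its boundary.
The farthest pair is P_1–P_4 with squared distance 306. The circle on this segment as diameter has centre (-0.5, 3.5) and r² = 306/4 = 76.5.
Check P_2: distance² to centre = 22.5 ≤ 76.5, so it lies inside.
All remaining points lie in this disk, and no smaller disk contains both endpoints, so this is the minimum enclosing circle.
Diameter = 2r = 2√(76.5) ≈ 17.49.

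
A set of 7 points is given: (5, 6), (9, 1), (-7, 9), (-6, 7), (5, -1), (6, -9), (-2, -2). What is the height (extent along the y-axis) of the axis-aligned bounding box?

max y = 9, min y = -9, so height = 18.

18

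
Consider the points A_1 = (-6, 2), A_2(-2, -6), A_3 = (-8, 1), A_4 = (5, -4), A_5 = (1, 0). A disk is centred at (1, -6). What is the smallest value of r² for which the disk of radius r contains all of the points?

The required radius is the distance from (1, -6) to the farthest point.
Squared distances: 113, 9, 130, 20, 36.
Maximum is 130, attained at A_3.

130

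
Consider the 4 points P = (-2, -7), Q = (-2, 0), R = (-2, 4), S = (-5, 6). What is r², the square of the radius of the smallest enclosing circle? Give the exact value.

By Welzl's lemma the MEC is supported by two points (diametrically opposite) or three points (on a circumcircle).
The farthest pair is P–S with squared distance 178. The circle on this segment as diameter has centre (-3.5, -0.5) and r² = 178/4 = 44.5.
Check Q: distance² to centre = 2.5 ≤ 44.5, so it lies inside.
All remaining points lie in this disk, and no smaller disk contains both endpoints, so this is the minimum enclosing circle.

44.5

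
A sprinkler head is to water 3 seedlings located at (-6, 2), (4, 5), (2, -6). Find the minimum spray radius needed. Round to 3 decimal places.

Call the three points A, B, C in the order given.
Side lengths²: AB² = 109, AC² = 128, BC² = 125.
Since AC² = 128 < 125 + 109 = 234, the triangle is acute, so the smallest enclosing circle is the circumcircle.
Circumcentre = (1/26, 1/26), r² = 13625/338.
r = √(13625/338) ≈ 6.349.

6.349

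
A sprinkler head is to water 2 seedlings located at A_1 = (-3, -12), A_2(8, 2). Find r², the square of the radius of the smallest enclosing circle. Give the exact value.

The smallest circle enclosing two points has them as diameter endpoints.
Centre = midpoint = (2.5, -5); r² = |A_1A_2|²/4 = 317/4 = 79.25.

79.25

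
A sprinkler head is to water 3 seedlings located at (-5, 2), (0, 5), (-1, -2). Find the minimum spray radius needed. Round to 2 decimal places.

3.64

Call the three points A, B, C in the order given.
Side lengths²: AB² = 34, AC² = 32, BC² = 50.
Since BC² = 50 < 34 + 32 = 66, the triangle is acute, so the smallest enclosing circle is the circumcircle.
Circumcentre = (-1.375, 1.625), r² = 13.28125.
r = √(13.28125) ≈ 3.64.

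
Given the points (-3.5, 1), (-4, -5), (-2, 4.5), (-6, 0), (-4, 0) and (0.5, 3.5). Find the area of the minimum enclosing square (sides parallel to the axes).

90.25

The bounding box has width 6.5 and height 9.5.
An axis-aligned square enclosing the set must have side ≥ max(width, height).
So the minimum side is max(6.5, 9.5) = 9.5.
Area = 9.5² = 90.25.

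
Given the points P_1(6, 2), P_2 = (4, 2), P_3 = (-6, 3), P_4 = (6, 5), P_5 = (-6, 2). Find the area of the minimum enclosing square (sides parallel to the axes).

The bounding box has width 12 and height 3.
An axis-aligned square enclosing the set must have side ≥ max(width, height).
So the minimum side is max(12, 3) = 12.
Area = 12² = 144.

144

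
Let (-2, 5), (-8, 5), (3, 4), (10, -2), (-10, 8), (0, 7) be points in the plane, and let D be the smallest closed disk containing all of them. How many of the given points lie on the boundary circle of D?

2

By Welzl's lemma the MEC is supported by two points (diametrically opposite) or three points (on a circumcircle).
The farthest pair is (10, -2)–(-10, 8) with squared distance 500. The circle on this segment as diameter has centre (0, 3) and r² = 500/4 = 125.
Check (-2, 5): distance² to centre = 8 ≤ 125, so it lies inside.
All remaining points lie in this disk, and no smaller disk contains both endpoints, so this is the minimum enclosing circle.
The points at distance exactly r from the centre are (10, -2), (-10, 8) — 2 points.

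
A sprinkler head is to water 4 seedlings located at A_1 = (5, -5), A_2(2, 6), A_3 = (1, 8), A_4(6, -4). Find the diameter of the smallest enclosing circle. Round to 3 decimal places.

The farthest pair is A_1–A_3 with squared distance 185. The circle on this segment as diameter has centre (3, 1.5) and r² = 185/4 = 46.25.
Check A_2: distance² to centre = 21.25 ≤ 46.25, so it lies inside.
All remaining points lie in this disk, and no smaller disk contains both endpoints, so this is the minimum enclosing circle.
Diameter = 2r = 2√(46.25) ≈ 13.601.

13.601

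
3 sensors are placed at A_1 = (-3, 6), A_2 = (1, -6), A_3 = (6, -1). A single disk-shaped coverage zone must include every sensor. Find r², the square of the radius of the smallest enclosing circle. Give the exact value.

Side lengths²: A_1A_2² = 160, A_1A_3² = 130, A_2A_3² = 50.
Since A_1A_2² = 160 < 130 + 50 = 180, the triangle is acute, so the smallest enclosing circle is the circumcircle.
Circumcentre = (-0.25, 0.25), r² = 40.625.

40.625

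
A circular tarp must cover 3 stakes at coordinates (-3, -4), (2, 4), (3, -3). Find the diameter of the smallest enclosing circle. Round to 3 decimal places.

Call the three points A, B, C in the order given.
Side lengths²: AB² = 89, AC² = 37, BC² = 50.
Since AB² = 89 ≥ 50 + 37 = 87, the angle opposite AB is not acute, so the smallest enclosing circle has AB as diameter.
Centre = midpoint of AB = (-0.5, 0), r² = 89/4 = 22.25.
Diameter = 2r = 2√(22.25) ≈ 9.434.

9.434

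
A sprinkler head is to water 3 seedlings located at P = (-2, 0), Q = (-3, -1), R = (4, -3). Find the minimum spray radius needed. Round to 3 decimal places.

Side lengths²: PQ² = 2, PR² = 45, QR² = 53.
Since QR² = 53 ≥ 45 + 2 = 47, the angle opposite QR is not acute, so the smallest enclosing circle has QR as diameter.
Centre = midpoint of QR = (0.5, -2), r² = 53/4 = 13.25.
r = √(13.25) ≈ 3.640.

3.640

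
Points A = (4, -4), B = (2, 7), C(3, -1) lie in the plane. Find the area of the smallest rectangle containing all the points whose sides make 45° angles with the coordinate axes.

In coordinates u = x + y, v = x − y the rectangle is axis-aligned; the map (x,y)→(u,v) scales areas by 2.
u-values: 0, 9, 2; range = 9 − 0 = 9.
v-values: 8, -5, 4; range = 8 − (-5) = 13.
Area = (9 × 13) / 2 = 58.5.

58.5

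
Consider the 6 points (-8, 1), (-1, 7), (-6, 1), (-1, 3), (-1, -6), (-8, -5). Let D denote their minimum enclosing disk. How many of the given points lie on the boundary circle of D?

A smallest enclosing disk is always determined by at most three of the input points on its boundary.
The minimum enclosing circle is determined by three boundary points: (-1, 7), (-1, -6), (-8, -5).
Their circumcentre is (-51/14, 0.5) with r² = 4825/98.
The farthest remaining point (-8, 1) is at distance² 1885/98 ≤ 4825/98.
The points at distance exactly r from the centre are (-1, 7), (-1, -6), (-8, -5) — 3 points.

3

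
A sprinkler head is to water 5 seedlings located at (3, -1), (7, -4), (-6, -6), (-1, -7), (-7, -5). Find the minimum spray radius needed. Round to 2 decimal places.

7.02

A smallest enclosing disk is always determined by at most three of the input points on its boundary.
The farthest pair is (7, -4)–(-7, -5) with squared distance 197. The circle on this segment as diameter has centre (0, -4.5) and r² = 197/4 = 49.25.
Check (3, -1): distance² to centre = 21.25 ≤ 49.25, so it lies inside.
All remaining points lie in this disk, and no smaller disk contains both endpoints, so this is the minimum enclosing circle.
r = √(49.25) ≈ 7.02.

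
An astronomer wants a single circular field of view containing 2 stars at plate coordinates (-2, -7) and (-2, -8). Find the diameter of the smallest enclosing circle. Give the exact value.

1

The smallest circle enclosing two points has them as diameter endpoints.
Centre = midpoint = (-2, -7.5); r² = |(-2, -7)−(-2, -8)|²/4 = 1/4 = 0.25.
Diameter = 2r = 2√(0.25) = 1.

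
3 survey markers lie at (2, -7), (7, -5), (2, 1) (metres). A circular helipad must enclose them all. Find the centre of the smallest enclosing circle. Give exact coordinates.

(3.3, -3)

Call the three points A, B, C in the order given.
Side lengths²: AB² = 29, AC² = 64, BC² = 61.
Since AC² = 64 < 61 + 29 = 90, the triangle is acute, so the smallest enclosing circle is the circumcircle.
Circumcentre = (3.3, -3), r² = 17.69.
Centre = (3.3, -3).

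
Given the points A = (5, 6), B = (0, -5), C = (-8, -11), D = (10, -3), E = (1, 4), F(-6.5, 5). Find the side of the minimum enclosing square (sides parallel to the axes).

18

The bounding box has width 18 and height 17.
An axis-aligned square enclosing the set must have side ≥ max(width, height).
So the minimum side is max(18, 17) = 18.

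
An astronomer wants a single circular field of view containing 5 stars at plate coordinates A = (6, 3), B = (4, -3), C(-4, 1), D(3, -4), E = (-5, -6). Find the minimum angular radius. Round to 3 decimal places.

7.106

The farthest pair is A–E with squared distance 202. The circle on this segment as diameter has centre (0.5, -1.5) and r² = 202/4 = 50.5.
Check B: distance² to centre = 14.5 ≤ 50.5, so it lies inside.
All remaining points lie in this disk, and no smaller disk contains both endpoints, so this is the minimum enclosing circle.
r = √(50.5) ≈ 7.106.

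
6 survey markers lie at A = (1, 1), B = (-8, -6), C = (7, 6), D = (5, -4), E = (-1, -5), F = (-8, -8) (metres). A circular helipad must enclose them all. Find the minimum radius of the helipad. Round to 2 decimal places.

10.26

The minimum enclosing circle of a finite set is fixed by two of the points (as a diameter) or three (as a circumcircle).
The farthest pair is C–F with squared distance 421. The circle on this segment as diameter has centre (-0.5, -1) and r² = 421/4 = 105.25.
Check A: distance² to centre = 6.25 ≤ 105.25, so it lies inside.
All remaining points lie in this disk, and no smaller disk contains both endpoints, so this is the minimum enclosing circle.
r = √(105.25) ≈ 10.26.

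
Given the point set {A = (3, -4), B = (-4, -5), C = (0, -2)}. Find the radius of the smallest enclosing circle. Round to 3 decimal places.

3.536

Side lengths²: AB² = 50, AC² = 13, BC² = 25.
Since AB² = 50 ≥ 25 + 13 = 38, the angle opposite AB is not acute, so the smallest enclosing circle has AB as diameter.
Centre = midpoint of AB = (-0.5, -4.5), r² = 50/4 = 12.5.
r = √(12.5) ≈ 3.536.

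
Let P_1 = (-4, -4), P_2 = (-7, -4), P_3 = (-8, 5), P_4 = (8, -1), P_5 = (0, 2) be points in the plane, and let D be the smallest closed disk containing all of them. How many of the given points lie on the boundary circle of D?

The minimum enclosing circle of a finite set is fixed by two of the points (as a diameter) or three (as a circumcircle).
The minimum enclosing circle is determined by three boundary points: P_2, P_3, P_4.
Their circumcentre is (-6/23, 30/23) with r² = 38909/529.
The farthest remaining point P_1 is at distance² 22280/529 ≤ 38909/529.
The points at distance exactly r from the centre are P_2, P_3, P_4 — 3 points.

3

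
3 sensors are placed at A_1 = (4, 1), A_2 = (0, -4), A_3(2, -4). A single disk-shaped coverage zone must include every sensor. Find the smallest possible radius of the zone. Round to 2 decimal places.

Side lengths²: A_1A_2² = 41, A_1A_3² = 29, A_2A_3² = 4.
Since A_1A_2² = 41 ≥ 29 + 4 = 33, the angle opposite A_1A_2 is not acute, so the smallest enclosing circle has A_1A_2 as diameter.
Centre = midpoint of A_1A_2 = (2, -1.5), r² = 41/4 = 10.25.
r = √(10.25) ≈ 3.20.

3.20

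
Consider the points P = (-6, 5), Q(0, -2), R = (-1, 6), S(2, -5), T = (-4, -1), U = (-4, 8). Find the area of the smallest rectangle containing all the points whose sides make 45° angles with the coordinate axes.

In coordinates u = x + y, v = x − y the rectangle is axis-aligned; the map (x,y)→(u,v) scales areas by 2.
u-values: -1, -2, 5, -3, -5, 4; range = 5 − (-5) = 10.
v-values: -11, 2, -7, 7, -3, -12; range = 7 − (-12) = 19.
Area = (10 × 19) / 2 = 95.

95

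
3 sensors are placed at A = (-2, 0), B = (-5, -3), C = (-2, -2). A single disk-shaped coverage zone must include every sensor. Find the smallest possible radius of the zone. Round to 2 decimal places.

Side lengths²: AB² = 18, AC² = 4, BC² = 10.
Since AB² = 18 ≥ 10 + 4 = 14, the angle opposite AB is not acute, so the smallest enclosing circle has AB as diameter.
Centre = midpoint of AB = (-3.5, -1.5), r² = 18/4 = 4.5.
r = √(4.5) ≈ 2.12.

2.12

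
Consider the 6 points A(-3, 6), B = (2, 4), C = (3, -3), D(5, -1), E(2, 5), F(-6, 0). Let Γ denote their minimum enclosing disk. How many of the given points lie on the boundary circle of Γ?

The minimum enclosing circle is determined by three boundary points: A, D, F.
Their circumcentre is (-17/46, 43/46) with r² = 34465/1058.
The farthest remaining point C is at distance² 28393/1058 ≤ 34465/1058.
The points at distance exactly r from the centre are A, D, F — 3 points.

3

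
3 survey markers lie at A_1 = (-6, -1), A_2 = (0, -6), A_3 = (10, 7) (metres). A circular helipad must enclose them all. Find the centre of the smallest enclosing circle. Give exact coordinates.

(2.15625, 2.6875)

Side lengths²: A_1A_2² = 61, A_1A_3² = 320, A_2A_3² = 269.
Since A_1A_3² = 320 < 269 + 61 = 330, the triangle is acute, so the smallest enclosing circle is the circumcircle.
Circumcentre = (2.15625, 2.6875), r² = 80.1220703125.
Centre = (2.15625, 2.6875).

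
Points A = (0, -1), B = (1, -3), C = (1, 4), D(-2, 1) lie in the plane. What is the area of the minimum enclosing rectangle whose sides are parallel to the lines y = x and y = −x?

24.5

In coordinates u = x + y, v = x − y the rectangle is axis-aligned; the map (x,y)→(u,v) scales areas by 2.
u-values: -1, -2, 5, -1; range = 5 − (-2) = 7.
v-values: 1, 4, -3, -3; range = 4 − (-3) = 7.
Area = (7 × 7) / 2 = 24.5.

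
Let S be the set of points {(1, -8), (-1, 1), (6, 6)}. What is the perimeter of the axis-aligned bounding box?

Width = max x − min x = 6 − (-1) = 7.
Height = max y − min y = 6 − (-8) = 14.
Perimeter = 2(7 + 14) = 42.

42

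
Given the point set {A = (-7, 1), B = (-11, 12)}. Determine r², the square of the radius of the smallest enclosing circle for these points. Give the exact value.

The smallest circle enclosing two points has them as diameter endpoints.
Centre = midpoint = (-9, 6.5); r² = |AB|²/4 = 137/4 = 34.25.

34.25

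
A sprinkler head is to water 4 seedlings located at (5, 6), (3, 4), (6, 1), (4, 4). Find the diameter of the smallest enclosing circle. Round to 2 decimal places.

The minimum enclosing circle of a finite set is fixed by two of the points (as a diameter) or three (as a circumcircle).
The farthest pair is (5, 6)–(6, 1) with squared distance 26. The circle on this segment as diameter has centre (5.5, 3.5) and r² = 26/4 = 6.5.
Check (3, 4): distance² to centre = 6.5 ≤ 6.5, so it lies inside.
All remaining points lie in this disk, and no smaller disk contains both endpoints, so this is the minimum enclosing circle.
Diameter = 2r = 2√(6.5) ≈ 5.10.

5.10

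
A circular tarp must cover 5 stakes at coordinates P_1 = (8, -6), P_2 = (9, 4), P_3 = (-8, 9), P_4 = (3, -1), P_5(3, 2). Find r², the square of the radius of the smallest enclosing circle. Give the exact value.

120.25

The minimum enclosing circle of a finite set is fixed by two of the points (as a diameter) or three (as a circumcircle).
The farthest pair is P_1–P_3 with squared distance 481. The circle on this segment as diameter has centre (0, 1.5) and r² = 481/4 = 120.25.
Check P_2: distance² to centre = 87.25 ≤ 120.25, so it lies inside.
All remaining points lie in this disk, and no smaller disk contains both endpoints, so this is the minimum enclosing circle.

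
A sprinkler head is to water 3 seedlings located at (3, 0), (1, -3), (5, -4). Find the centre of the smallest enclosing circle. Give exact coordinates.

(23/7, -33/14)

Call the three points A, B, C in the order given.
Side lengths²: AB² = 13, AC² = 20, BC² = 17.
Since AC² = 20 < 17 + 13 = 30, the triangle is acute, so the smallest enclosing circle is the circumcircle.
Circumcentre = (23/7, -33/14), r² = 1105/196.
Centre = (23/7, -33/14).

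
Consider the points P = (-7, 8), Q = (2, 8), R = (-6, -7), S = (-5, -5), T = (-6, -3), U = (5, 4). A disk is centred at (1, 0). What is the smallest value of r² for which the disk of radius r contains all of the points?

The required radius is the distance from (1, 0) to the farthest point.
Squared distances: 128, 65, 98, 61, 58, 32.
Maximum is 128, attained at P.

128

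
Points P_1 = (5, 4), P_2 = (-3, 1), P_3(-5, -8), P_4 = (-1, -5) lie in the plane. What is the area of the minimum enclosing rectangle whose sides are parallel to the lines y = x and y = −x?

In coordinates u = x + y, v = x − y the rectangle is axis-aligned; the map (x,y)→(u,v) scales areas by 2.
u-values: 9, -2, -13, -6; range = 9 − (-13) = 22.
v-values: 1, -4, 3, 4; range = 4 − (-4) = 8.
Area = (22 × 8) / 2 = 88.

88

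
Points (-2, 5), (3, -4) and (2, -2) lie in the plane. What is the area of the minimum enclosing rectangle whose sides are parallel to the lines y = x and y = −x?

In coordinates u = x + y, v = x − y the rectangle is axis-aligned; the map (x,y)→(u,v) scales areas by 2.
u-values: 3, -1, 0; range = 3 − (-1) = 4.
v-values: -7, 7, 4; range = 7 − (-7) = 14.
Area = (4 × 14) / 2 = 28.

28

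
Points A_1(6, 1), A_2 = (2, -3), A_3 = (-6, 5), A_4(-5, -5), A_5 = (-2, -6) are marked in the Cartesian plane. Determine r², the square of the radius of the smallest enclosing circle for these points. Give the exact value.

The minimum enclosing circle of a finite set is fixed by two of the points (as a diameter) or three (as a circumcircle).
The minimum enclosing circle is determined by three boundary points: A_1, A_3, A_4.
Their circumcentre is (-49/58, 27/58) with r² = 79285/1682.
The farthest remaining point A_5 is at distance² 72557/1682 ≤ 79285/1682.

79285/1682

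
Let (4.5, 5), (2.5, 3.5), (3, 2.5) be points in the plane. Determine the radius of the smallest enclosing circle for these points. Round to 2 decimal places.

1.46

Call the three points A, B, C in the order given.
Side lengths²: AB² = 6.25, AC² = 8.5, BC² = 1.25.
Since AC² = 8.5 ≥ 6.25 + 1.25 = 7.5, the angle opposite AC is not acute, so the smallest enclosing circle has AC as diameter.
Centre = midpoint of AC = (3.75, 3.75), r² = 8.5/4 = 2.125.
r = √(2.125) ≈ 1.46.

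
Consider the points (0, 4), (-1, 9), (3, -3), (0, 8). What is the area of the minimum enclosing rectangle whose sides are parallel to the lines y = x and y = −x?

In coordinates u = x + y, v = x − y the rectangle is axis-aligned; the map (x,y)→(u,v) scales areas by 2.
u-values: 4, 8, 0, 8; range = 8 − 0 = 8.
v-values: -4, -10, 6, -8; range = 6 − (-10) = 16.
Area = (8 × 16) / 2 = 64.

64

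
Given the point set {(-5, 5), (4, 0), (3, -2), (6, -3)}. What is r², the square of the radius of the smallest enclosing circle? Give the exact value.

46.25

The farthest pair is (-5, 5)–(6, -3) with squared distance 185. The circle on this segment as diameter has centre (0.5, 1) and r² = 185/4 = 46.25.
Check (4, 0): distance² to centre = 13.25 ≤ 46.25, so it lies inside.
All remaining points lie in this disk, and no smaller disk contains both endpoints, so this is the minimum enclosing circle.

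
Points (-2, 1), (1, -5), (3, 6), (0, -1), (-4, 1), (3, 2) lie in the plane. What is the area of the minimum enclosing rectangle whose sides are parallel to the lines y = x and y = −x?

71.5

In coordinates u = x + y, v = x − y the rectangle is axis-aligned; the map (x,y)→(u,v) scales areas by 2.
u-values: -1, -4, 9, -1, -3, 5; range = 9 − (-4) = 13.
v-values: -3, 6, -3, 1, -5, 1; range = 6 − (-5) = 11.
Area = (13 × 11) / 2 = 71.5.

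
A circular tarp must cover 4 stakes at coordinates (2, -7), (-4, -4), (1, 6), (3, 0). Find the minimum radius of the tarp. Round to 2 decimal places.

By Welzl's lemma the MEC is supported by two points (diametrically opposite) or three points (on a circumcircle).
The farthest pair is (2, -7)–(1, 6) with squared distance 170. The circle on this segment as diameter has centre (1.5, -0.5) and r² = 170/4 = 42.5.
Check (-4, -4): distance² to centre = 42.5 ≤ 42.5, so it lies inside.
All remaining points lie in this disk, and no smaller disk contains both endpoints, so this is the minimum enclosing circle.
r = √(42.5) ≈ 6.52.

6.52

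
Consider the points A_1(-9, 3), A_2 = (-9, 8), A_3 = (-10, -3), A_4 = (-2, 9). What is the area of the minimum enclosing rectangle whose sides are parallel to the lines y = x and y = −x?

In coordinates u = x + y, v = x − y the rectangle is axis-aligned; the map (x,y)→(u,v) scales areas by 2.
u-values: -6, -1, -13, 7; range = 7 − (-13) = 20.
v-values: -12, -17, -7, -11; range = -7 − (-17) = 10.
Area = (20 × 10) / 2 = 100.

100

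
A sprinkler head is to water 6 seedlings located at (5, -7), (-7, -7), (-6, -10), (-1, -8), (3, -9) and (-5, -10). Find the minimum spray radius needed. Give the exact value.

The farthest pair is (5, -7)–(-7, -7) with squared distance 144. The circle on this segment as diameter has centre (-1, -7) and r² = 144/4 = 36.
Check (-6, -10): distance² to centre = 34 ≤ 36, so it lies inside.
All remaining points lie in this disk, and no smaller disk contains both endpoints, so this is the minimum enclosing circle.
r = √36 = 6.

6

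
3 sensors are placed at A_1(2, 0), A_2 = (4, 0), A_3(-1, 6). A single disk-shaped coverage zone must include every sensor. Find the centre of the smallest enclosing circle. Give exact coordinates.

(1.5, 3)

Side lengths²: A_1A_2² = 4, A_1A_3² = 45, A_2A_3² = 61.
Since A_2A_3² = 61 ≥ 45 + 4 = 49, the angle opposite A_2A_3 is not acute, so the smallest enclosing circle has A_2A_3 as diameter.
Centre = midpoint of A_2A_3 = (1.5, 3), r² = 61/4 = 15.25.
Centre = (1.5, 3).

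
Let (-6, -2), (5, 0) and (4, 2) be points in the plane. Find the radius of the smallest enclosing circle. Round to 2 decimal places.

5.59

Call the three points A, B, C in the order given.
Side lengths²: AB² = 125, AC² = 116, BC² = 5.
Since AB² = 125 ≥ 116 + 5 = 121, the angle opposite AB is not acute, so the smallest enclosing circle has AB as diameter.
Centre = midpoint of AB = (-0.5, -1), r² = 125/4 = 31.25.
r = √(31.25) ≈ 5.59.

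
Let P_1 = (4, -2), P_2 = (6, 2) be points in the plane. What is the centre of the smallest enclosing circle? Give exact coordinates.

The smallest circle enclosing two points has them as diameter endpoints.
Centre = midpoint = (5, 0); r² = |P_1P_2|²/4 = 20/4 = 5.
Centre = (5, 0).

(5, 0)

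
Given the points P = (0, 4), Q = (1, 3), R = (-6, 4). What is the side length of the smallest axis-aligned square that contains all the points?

The bounding box has width 7 and height 1.
An axis-aligned square enclosing the set must have side ≥ max(width, height).
So the minimum side is max(7, 1) = 7.

7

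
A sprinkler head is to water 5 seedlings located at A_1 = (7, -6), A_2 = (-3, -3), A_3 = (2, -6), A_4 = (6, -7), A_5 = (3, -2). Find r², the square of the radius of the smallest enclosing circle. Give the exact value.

27.25

The minimum enclosing circle of a finite set is fixed by two of the points (as a diameter) or three (as a circumcircle).
The farthest pair is A_1–A_2 with squared distance 109. The circle on this segment as diameter has centre (2, -4.5) and r² = 109/4 = 27.25.
Check A_3: distance² to centre = 2.25 ≤ 27.25, so it lies inside.
All remaining points lie in this disk, and no smaller disk contains both endpoints, so this is the minimum enclosing circle.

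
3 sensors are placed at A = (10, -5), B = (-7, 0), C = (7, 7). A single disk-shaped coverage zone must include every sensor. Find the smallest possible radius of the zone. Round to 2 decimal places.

9.08

Side lengths²: AB² = 314, AC² = 153, BC² = 245.
Since AB² = 314 < 245 + 153 = 398, the triangle is acute, so the smallest enclosing circle is the circumcircle.
Circumcentre = (37/18, -11/18), r² = 13345/162.
r = √(13345/162) ≈ 9.08.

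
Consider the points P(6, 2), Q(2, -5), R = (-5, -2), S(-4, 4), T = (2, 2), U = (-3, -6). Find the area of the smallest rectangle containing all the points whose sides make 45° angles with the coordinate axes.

In coordinates u = x + y, v = x − y the rectangle is axis-aligned; the map (x,y)→(u,v) scales areas by 2.
u-values: 8, -3, -7, 0, 4, -9; range = 8 − (-9) = 17.
v-values: 4, 7, -3, -8, 0, 3; range = 7 − (-8) = 15.
Area = (17 × 15) / 2 = 127.5.

127.5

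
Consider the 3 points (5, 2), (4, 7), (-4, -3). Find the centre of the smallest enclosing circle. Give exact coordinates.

(0, 2)

Call the three points A, B, C in the order given.
Side lengths²: AB² = 26, AC² = 106, BC² = 164.
Since BC² = 164 ≥ 106 + 26 = 132, the angle opposite BC is not acute, so the smallest enclosing circle has BC as diameter.
Centre = midpoint of BC = (0, 2), r² = 164/4 = 41.
Centre = (0, 2).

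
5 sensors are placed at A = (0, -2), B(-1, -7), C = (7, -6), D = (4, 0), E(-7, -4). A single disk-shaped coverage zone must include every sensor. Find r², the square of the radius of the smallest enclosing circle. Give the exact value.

50

By Welzl's lemma the MEC is supported by two points (diametrically opposite) or three points (on a circumcircle).
The farthest pair is C–E with squared distance 200. The circle on this segment as diameter has centre (0, -5) and r² = 200/4 = 50.
Check A: distance² to centre = 9 ≤ 50, so it lies inside.
All remaining points lie in this disk, and no smaller disk contains both endpoints, so this is the minimum enclosing circle.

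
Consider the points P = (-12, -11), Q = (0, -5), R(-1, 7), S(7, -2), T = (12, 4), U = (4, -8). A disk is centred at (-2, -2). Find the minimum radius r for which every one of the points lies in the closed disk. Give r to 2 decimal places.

The required radius is the distance from (-2, -2) to the farthest point.
Squared distances: 181, 13, 82, 81, 232, 72.
Maximum is 232, attained at T.
r = √232 ≈ 15.23.

15.23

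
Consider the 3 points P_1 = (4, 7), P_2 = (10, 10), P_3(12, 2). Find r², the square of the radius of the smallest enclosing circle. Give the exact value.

Side lengths²: P_1P_2² = 45, P_1P_3² = 89, P_2P_3² = 68.
Since P_1P_3² = 89 < 68 + 45 = 113, the triangle is acute, so the smallest enclosing circle is the circumcircle.
Circumcentre = (77/9, 97/18), r² = 7565/324.

7565/324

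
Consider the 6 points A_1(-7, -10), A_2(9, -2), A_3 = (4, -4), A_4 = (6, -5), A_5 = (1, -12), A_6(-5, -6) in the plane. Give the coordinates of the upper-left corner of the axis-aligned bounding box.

x-range [-7, 9], y-range [-12, -2].
The upper-left corner is (-7, -2).

(-7, -2)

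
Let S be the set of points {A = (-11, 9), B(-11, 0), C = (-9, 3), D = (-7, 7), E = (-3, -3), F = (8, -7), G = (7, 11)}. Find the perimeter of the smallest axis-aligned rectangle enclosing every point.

Width = max x − min x = 8 − (-11) = 19.
Height = max y − min y = 11 − (-7) = 18.
Perimeter = 2(19 + 18) = 74.

74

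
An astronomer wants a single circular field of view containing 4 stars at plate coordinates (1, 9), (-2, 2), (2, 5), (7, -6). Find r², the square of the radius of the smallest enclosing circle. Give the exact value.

The minimum enclosing circle of a finite set is fixed by two of the points (as a diameter) or three (as a circumcircle).
The farthest pair is (1, 9)–(7, -6) with squared distance 261. The circle on this segment as diameter has centre (4, 1.5) and r² = 261/4 = 65.25.
Check (-2, 2): distance² to centre = 36.25 ≤ 65.25, so it lies inside.
All remaining points lie in this disk, and no smaller disk contains both endpoints, so this is the minimum enclosing circle.

65.25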